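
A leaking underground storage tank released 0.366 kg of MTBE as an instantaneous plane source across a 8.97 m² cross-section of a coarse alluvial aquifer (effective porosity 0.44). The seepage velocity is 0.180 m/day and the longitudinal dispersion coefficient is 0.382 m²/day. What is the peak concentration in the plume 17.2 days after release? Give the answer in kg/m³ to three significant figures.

The peak of an instantaneous 1D plume sits at x = vt; there the Gaussian factor is 1 and C_max = M/(n_e·A·√(4πDt)), where n_e·A is the pore area the mass is dissolved in.
√(4πDt) = √(4π × 0.382 × 17.2) = 9.087 m, so C_max = 0.366/(0.44 × 8.97 × 9.087) = 0.0102 kg/m³.

0.0102 kg/m³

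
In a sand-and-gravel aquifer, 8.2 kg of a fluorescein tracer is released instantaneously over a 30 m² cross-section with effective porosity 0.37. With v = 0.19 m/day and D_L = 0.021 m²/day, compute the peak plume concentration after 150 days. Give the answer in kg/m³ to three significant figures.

The peak of an instantaneous 1D plume sits at x = vt; there the Gaussian factor is 1 and C_max = M/(n_e·A·√(4πDt)), where n_e·A is the pore area the mass is dissolved in.
√(4πDt) = √(4π × 0.021 × 150) = 6.292 m, so C_max = 8.2/(0.37 × 30 × 6.292) = 0.117 kg/m³.

0.117 kg/m³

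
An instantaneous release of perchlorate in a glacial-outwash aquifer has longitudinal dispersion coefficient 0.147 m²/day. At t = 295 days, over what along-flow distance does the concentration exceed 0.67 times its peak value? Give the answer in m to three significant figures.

16.7 m

The plume is Gaussian with σ = √(2Dt) = √(2 × 0.147 × 295) = 9.313 m.
C/C_peak = exp(−Δx²/(2σ²)) = 0.67 ⇒ Δx = σ·√(−2 ln 0.67) = 9.313 × 0.8950 = 8.335 m.
Width = 2Δx = 16.7 m.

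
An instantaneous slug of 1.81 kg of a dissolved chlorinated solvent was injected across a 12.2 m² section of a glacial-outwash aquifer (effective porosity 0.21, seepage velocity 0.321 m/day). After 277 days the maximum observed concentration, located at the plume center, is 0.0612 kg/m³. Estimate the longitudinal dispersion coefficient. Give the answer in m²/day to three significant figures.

At the plume center C_max = M/(n_e·A·√(4πDt)), so D = M²/(4πt·(n_e·A·C_max)²).
n_e·A·C_max = 0.21 × 12.2 × 0.0612 = 0.1568 kg/m.
D = 1.81²/(4π × 277 × 0.1568²) = 0.0383 m²/day.

0.0383 m²/day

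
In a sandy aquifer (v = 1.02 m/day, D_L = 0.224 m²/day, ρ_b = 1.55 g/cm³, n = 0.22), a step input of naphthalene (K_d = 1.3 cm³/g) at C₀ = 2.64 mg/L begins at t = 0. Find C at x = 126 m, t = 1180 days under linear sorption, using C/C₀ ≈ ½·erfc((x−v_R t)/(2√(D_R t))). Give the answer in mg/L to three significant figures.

Retardation factor R = 1 + ρ_b·K_d/n = 1 + 1.55 × 1.3/0.22 = 10.16.
Sorption retards both mechanisms: v_R = v/R = 0.1004 m/day, D_R = D/R = 0.02205 m²/day.
v_R·t = 0.1004 × 1180 = 118.472 m; 2√(D_R t) = 10.20 m; argument = (126 − 118.472)/10.20 = 0.7380.
C = C₀ × ½·erfc(0.7380) = 2.64 × 0.1483 = 0.392 mg/L.

0.392 mg/L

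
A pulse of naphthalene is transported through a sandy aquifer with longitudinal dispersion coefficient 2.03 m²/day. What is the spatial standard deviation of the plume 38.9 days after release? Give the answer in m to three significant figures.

Dispersive spreading gives a Gaussian with σ² = 2Dt; advection only shifts the center.
σ = √(2 × 2.03 × 38.9) = 12.6 m.

12.6 m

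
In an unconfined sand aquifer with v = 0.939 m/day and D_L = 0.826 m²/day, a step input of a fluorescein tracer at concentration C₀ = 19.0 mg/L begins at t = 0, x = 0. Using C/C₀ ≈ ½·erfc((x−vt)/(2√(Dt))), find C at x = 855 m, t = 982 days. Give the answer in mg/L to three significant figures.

18.1 mg/L

For a continuous step input, C/C₀ ≈ ½·erfc((x−vt)/(2√(Dt))).
vt = 0.939 × 982 = 922.098 m and 2√(Dt) = 2√(0.826 × 982) = 56.96 m.
Argument (x−vt)/(2√(Dt)) = (855 − 922.098)/56.96 = -1.178; ½·erfc(-1.178) = 0.9521.
C = 19.0 × 0.9521 = 18.1 mg/L.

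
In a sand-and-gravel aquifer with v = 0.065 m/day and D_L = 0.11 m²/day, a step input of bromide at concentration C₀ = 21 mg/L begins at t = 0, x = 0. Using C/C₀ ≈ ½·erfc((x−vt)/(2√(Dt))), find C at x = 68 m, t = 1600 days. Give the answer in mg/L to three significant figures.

For a continuous step input, C/C₀ ≈ ½·erfc((x−vt)/(2√(Dt))).
vt = 0.065 × 1600 = 104 m and 2√(Dt) = 2√(0.11 × 1600) = 26.53 m.
Argument (x−vt)/(2√(Dt)) = (68 − 104)/26.53 = -1.357; ½·erfc(-1.357) = 0.9725.
C = 21 × 0.9725 = 20.4 mg/L.

20.4 mg/L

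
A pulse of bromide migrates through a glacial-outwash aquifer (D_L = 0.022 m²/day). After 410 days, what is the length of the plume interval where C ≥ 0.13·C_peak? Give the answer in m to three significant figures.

17.2 m

The plume is Gaussian with σ = √(2Dt) = √(2 × 0.022 × 410) = 4.247 m.
C/C_peak = exp(−Δx²/(2σ²)) = 0.13 ⇒ Δx = σ·√(−2 ln 0.13) = 4.247 × 2.020 = 8.579 m.
Width = 2Δx = 17.2 m.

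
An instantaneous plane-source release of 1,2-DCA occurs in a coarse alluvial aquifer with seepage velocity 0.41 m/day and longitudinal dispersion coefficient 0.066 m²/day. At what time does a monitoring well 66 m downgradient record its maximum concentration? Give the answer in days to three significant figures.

161 days

For the 1D instantaneous-source solution, setting ∂C/∂t = 0 at fixed x gives v²t² + 2Dt − x² = 0, so t = (√(D² + v²x²) − D)/v².
√(D² + v²x²) = √(0.066² + 0.41² × 66²) = 27.06; v² = 0.1681.
t = (27.06 − 0.066)/0.1681 = 161 days (vs. the pure-advection estimate x/v = 161 d).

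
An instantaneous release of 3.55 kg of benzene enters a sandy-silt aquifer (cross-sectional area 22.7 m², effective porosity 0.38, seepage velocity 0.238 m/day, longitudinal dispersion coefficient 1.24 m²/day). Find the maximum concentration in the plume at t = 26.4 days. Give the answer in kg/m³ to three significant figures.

The peak of an instantaneous 1D plume sits at x = vt; there the Gaussian factor is 1 and C_max = M/(n_e·A·√(4πDt)), where n_e·A is the pore area the mass is dissolved in.
√(4πDt) = √(4π × 1.24 × 26.4) = 20.28 m, so C_max = 3.55/(0.38 × 22.7 × 20.28) = 0.0203 kg/m³.

0.0203 kg/m³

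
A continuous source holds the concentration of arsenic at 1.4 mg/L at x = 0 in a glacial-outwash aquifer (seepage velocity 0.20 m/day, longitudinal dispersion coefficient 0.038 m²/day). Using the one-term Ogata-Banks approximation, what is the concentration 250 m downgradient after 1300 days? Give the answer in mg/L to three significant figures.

For a continuous step input, C/C₀ ≈ ½·erfc((x−vt)/(2√(Dt))).
vt = 0.20 × 1300 = 260 m and 2√(Dt) = 2√(0.038 × 1300) = 14.06 m.
Argument (x−vt)/(2√(Dt)) = (250 − 260)/14.06 = -0.7112; ½·erfc(-0.7112) = 0.8427.
C = 1.4 × 0.8427 = 1.18 mg/L.

1.18 mg/L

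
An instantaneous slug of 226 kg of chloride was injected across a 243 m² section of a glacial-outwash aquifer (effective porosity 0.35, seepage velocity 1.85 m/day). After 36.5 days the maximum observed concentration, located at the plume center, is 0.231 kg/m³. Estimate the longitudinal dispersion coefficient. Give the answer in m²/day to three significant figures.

0.288 m²/day

At the plume center C_max = M/(n_e·A·√(4πDt)), so D = M²/(4πt·(n_e·A·C_max)²).
n_e·A·C_max = 0.35 × 243 × 0.231 = 19.65 kg/m.
D = 226²/(4π × 36.5 × 19.65²) = 0.288 m²/day.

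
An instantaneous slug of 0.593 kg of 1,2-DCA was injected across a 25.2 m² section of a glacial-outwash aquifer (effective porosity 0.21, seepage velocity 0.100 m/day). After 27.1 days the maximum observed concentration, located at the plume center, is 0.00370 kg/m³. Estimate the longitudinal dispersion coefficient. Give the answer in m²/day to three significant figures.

2.69 m²/day

At the plume center C_max = M/(n_e·A·√(4πDt)), so D = M²/(4πt·(n_e·A·C_max)²).
n_e·A·C_max = 0.21 × 25.2 × 0.00370 = 0.01958 kg/m.
D = 0.593²/(4π × 27.1 × 0.01958²) = 2.69 m²/day.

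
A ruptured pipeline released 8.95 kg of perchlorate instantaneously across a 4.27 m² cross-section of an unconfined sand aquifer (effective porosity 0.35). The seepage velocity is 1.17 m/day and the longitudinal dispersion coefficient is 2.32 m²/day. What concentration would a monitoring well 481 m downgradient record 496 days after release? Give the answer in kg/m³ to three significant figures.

0.00584 kg/m³

For an instantaneous plane source, C(x,t) = M/(n_e·A·√(4πDt)) · exp(−(x−vt)²/(4Dt)), with n_e·A the pore (flow) area.
Plume center vt = 1.17 × 496 = 580.32 m, so the well at 481 m is 99.32 m upgradient of the peak.
√(4πDt) = 120.3 m, giving peak height M/(n_e·A·√(4πDt)) = 8.95/(0.35 × 4.27 × 120.3) = 0.04978 kg/m³.
(x−vt)²/(4Dt) = (-99.32)²/(4 × 2.32 × 496) = 2.143; exp(−2.143) = 0.1173.
C = 0.04978 × 0.1173 = 0.00584 kg/m³.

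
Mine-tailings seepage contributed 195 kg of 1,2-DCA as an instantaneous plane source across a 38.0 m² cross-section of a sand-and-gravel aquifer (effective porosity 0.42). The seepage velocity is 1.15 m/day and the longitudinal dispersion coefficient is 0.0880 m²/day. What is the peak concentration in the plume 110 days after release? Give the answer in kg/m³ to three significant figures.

1.11 kg/m³

The peak of an instantaneous 1D plume sits at x = vt; there the Gaussian factor is 1 and C_max = M/(n_e·A·√(4πDt)), where n_e·A is the pore area the mass is dissolved in.
√(4πDt) = √(4π × 0.0880 × 110) = 11.03 m, so C_max = 195/(0.42 × 38.0 × 11.03) = 1.11 kg/m³.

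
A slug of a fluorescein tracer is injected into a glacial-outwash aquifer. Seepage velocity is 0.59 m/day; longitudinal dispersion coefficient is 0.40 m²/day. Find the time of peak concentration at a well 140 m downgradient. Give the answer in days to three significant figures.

236 days

For the 1D instantaneous-source solution, setting ∂C/∂t = 0 at fixed x gives v²t² + 2Dt − x² = 0, so t = (√(D² + v²x²) − D)/v².
√(D² + v²x²) = √(0.40² + 0.59² × 140²) = 82.60; v² = 0.3481.
t = (82.60 − 0.40)/0.3481 = 236 days (vs. the pure-advection estimate x/v = 237 d).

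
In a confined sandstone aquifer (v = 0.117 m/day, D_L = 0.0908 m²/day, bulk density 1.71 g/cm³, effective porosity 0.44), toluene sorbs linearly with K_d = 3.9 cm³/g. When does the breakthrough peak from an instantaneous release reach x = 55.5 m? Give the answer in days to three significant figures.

7560 days

Retardation factor R = 1 + ρ_b·K_d/n = 1 + 1.71 × 3.9/0.44 = 16.16.
Sorption retards both mechanisms: v_R = v/R = 0.007240 m/day, D_R = D/R = 0.005619 m²/day.
Peak time from v_R²t² + 2D_R t − x² = 0: t = (√(D_R² + v_R²x²) − D_R)/v_R².
√(D_R² + v_R²x²) = √(0.005619² + 0.007240² × 55.5²) = 0.4019; v_R² = 5.242e-05.
t = (0.4019 − 0.005619)/5.242e-05 = 7560 days.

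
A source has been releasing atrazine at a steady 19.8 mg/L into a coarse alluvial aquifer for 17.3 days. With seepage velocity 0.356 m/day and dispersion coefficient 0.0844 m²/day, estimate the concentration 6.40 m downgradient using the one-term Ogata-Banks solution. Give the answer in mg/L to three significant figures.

8.79 mg/L

For a continuous step input, C/C₀ ≈ ½·erfc((x−vt)/(2√(Dt))).
vt = 0.356 × 17.3 = 6.1588 m and 2√(Dt) = 2√(0.0844 × 17.3) = 2.417 m.
Argument (x−vt)/(2√(Dt)) = (6.40 − 6.1588)/2.417 = 0.09979; ½·erfc(0.09979) = 0.4439.
C = 19.8 × 0.4439 = 8.79 mg/L.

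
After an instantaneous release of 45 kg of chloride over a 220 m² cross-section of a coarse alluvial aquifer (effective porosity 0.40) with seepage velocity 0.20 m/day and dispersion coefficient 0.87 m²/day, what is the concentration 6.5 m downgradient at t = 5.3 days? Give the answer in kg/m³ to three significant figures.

0.0135 kg/m³

For an instantaneous plane source, C(x,t) = M/(n_e·A·√(4πDt)) · exp(−(x−vt)²/(4Dt)), with n_e·A the pore (flow) area.
Plume center vt = 0.20 × 5.3 = 1.06 m, so the well at 6.5 m is 5.44 m downgradient of the peak.
√(4πDt) = 7.612 m, giving peak height M/(n_e·A·√(4πDt)) = 45/(0.40 × 220 × 7.612) = 0.06718 kg/m³.
(x−vt)²/(4Dt) = (5.44)²/(4 × 0.87 × 5.3) = 1.605; exp(−1.605) = 0.2009.
C = 0.06718 × 0.2009 = 0.0135 kg/m³.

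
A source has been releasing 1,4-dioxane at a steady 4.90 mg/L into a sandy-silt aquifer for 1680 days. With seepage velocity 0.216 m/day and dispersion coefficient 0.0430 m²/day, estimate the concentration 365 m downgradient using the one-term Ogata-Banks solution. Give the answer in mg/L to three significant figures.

2.11 mg/L

For a continuous step input, C/C₀ ≈ ½·erfc((x−vt)/(2√(Dt))).
vt = 0.216 × 1680 = 362.88 m and 2√(Dt) = 2√(0.0430 × 1680) = 17.00 m.
Argument (x−vt)/(2√(Dt)) = (365 − 362.88)/17.00 = 0.1247; ½·erfc(0.1247) = 0.4300.
C = 4.90 × 0.4300 = 2.11 mg/L.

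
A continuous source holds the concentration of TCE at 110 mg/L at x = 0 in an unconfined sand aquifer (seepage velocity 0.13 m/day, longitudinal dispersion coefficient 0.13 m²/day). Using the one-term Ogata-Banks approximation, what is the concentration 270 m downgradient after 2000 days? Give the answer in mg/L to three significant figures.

36.4 mg/L

For a continuous step input, C/C₀ ≈ ½·erfc((x−vt)/(2√(Dt))).
vt = 0.13 × 2000 = 260 m and 2√(Dt) = 2√(0.13 × 2000) = 32.25 m.
Argument (x−vt)/(2√(Dt)) = (270 − 260)/32.25 = 0.3101; ½·erfc(0.3101) = 0.3305.
C = 110 × 0.3305 = 36.4 mg/L.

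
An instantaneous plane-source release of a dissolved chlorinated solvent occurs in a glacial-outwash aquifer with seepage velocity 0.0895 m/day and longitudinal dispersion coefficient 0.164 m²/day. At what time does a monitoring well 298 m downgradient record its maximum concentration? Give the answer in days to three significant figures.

3310 days

For the 1D instantaneous-source solution, setting ∂C/∂t = 0 at fixed x gives v²t² + 2Dt − x² = 0, so t = (√(D² + v²x²) − D)/v².
√(D² + v²x²) = √(0.164² + 0.0895² × 298²) = 26.67; v² = 0.00801025.
t = (26.67 − 0.164)/0.00801025 = 3310 days (vs. the pure-advection estimate x/v = 3330 d).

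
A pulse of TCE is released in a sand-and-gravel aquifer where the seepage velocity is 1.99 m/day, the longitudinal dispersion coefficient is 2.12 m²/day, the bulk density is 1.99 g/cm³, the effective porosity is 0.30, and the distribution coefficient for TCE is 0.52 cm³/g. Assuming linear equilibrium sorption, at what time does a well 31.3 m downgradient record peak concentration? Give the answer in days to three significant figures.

Retardation factor R = 1 + ρ_b·K_d/n = 1 + 1.99 × 0.52/0.30 = 4.449.
Sorption retards both mechanisms: v_R = v/R = 0.4473 m/day, D_R = D/R = 0.4765 m²/day.
Peak time from v_R²t² + 2D_R t − x² = 0: t = (√(D_R² + v_R²x²) − D_R)/v_R².
√(D_R² + v_R²x²) = √(0.4765² + 0.4473² × 31.3²) = 14.01; v_R² = 0.2001.
t = (14.01 − 0.4765)/0.2001 = 67.6 days.

67.6 days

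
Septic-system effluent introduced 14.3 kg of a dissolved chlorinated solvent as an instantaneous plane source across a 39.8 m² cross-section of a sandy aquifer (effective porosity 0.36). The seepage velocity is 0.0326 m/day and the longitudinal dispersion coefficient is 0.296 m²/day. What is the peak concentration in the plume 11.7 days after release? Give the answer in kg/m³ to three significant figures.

0.151 kg/m³

The peak of an instantaneous 1D plume sits at x = vt; there the Gaussian factor is 1 and C_max = M/(n_e·A·√(4πDt)), where n_e·A is the pore area the mass is dissolved in.
√(4πDt) = √(4π × 0.296 × 11.7) = 6.597 m, so C_max = 14.3/(0.36 × 39.8 × 6.597) = 0.151 kg/m³.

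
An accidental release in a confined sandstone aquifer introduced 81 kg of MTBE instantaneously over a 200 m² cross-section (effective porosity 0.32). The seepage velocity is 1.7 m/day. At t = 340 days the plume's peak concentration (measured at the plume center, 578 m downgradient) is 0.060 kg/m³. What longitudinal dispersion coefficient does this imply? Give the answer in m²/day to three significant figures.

0.104 m²/day

At the plume center C_max = M/(n_e·A·√(4πDt)), so D = M²/(4πt·(n_e·A·C_max)²).
n_e·A·C_max = 0.32 × 200 × 0.060 = 3.840 kg/m.
D = 81²/(4π × 340 × 3.840²) = 0.104 m²/day.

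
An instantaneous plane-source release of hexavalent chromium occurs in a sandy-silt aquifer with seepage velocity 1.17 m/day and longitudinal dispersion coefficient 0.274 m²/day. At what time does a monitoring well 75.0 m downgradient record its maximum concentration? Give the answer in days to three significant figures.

For the 1D instantaneous-source solution, setting ∂C/∂t = 0 at fixed x gives v²t² + 2Dt − x² = 0, so t = (√(D² + v²x²) − D)/v².
√(D² + v²x²) = √(0.274² + 1.17² × 75.0²) = 87.75; v² = 1.3689.
t = (87.75 − 0.274)/1.3689 = 63.9 days (vs. the pure-advection estimate x/v = 64.1 d).

63.9 days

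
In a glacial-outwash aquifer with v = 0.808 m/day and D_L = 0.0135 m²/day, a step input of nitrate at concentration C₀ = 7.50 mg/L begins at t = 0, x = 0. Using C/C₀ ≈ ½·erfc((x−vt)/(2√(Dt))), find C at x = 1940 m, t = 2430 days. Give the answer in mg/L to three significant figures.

7.49 mg/L

For a continuous step input, C/C₀ ≈ ½·erfc((x−vt)/(2√(Dt))).
vt = 0.808 × 2430 = 1963.44 m and 2√(Dt) = 2√(0.0135 × 2430) = 11.46 m.
Argument (x−vt)/(2√(Dt)) = (1940 − 1963.44)/11.46 = -2.045; ½·erfc(-2.045) = 0.9981.
C = 7.50 × 0.9981 = 7.49 mg/L.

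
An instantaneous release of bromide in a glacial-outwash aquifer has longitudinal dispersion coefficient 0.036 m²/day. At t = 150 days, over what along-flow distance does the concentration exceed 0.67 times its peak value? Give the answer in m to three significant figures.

The plume is Gaussian with σ = √(2Dt) = √(2 × 0.036 × 150) = 3.286 m.
C/C_peak = exp(−Δx²/(2σ²)) = 0.67 ⇒ Δx = σ·√(−2 ln 0.67) = 3.286 × 0.8950 = 2.941 m.
Width = 2Δx = 5.88 m.

5.88 m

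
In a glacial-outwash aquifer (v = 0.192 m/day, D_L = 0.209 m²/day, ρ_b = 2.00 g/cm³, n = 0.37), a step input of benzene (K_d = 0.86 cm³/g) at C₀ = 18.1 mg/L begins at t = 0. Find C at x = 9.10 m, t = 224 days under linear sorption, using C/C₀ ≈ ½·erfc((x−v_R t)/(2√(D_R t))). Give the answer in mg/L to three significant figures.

Retardation factor R = 1 + ρ_b·K_d/n = 1 + 2.00 × 0.86/0.37 = 5.649.
Sorption retards both mechanisms: v_R = v/R = 0.03399 m/day, D_R = D/R = 0.03700 m²/day.
v_R·t = 0.03399 × 224 = 7.61376 m; 2√(D_R t) = 5.758 m; argument = (9.10 − 7.61376)/5.758 = 0.2581.
C = C₀ × ½·erfc(0.2581) = 18.1 × 0.3576 = 6.47 mg/L.

6.47 mg/L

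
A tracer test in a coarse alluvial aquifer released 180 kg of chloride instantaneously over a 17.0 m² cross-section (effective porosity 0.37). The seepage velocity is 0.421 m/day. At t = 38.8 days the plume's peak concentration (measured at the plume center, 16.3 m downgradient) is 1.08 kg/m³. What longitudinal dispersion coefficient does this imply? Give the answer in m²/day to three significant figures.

1.44 m²/day

At the plume center C_max = M/(n_e·A·√(4πDt)), so D = M²/(4πt·(n_e·A·C_max)²).
n_e·A·C_max = 0.37 × 17.0 × 1.08 = 6.793 kg/m.
D = 180²/(4π × 38.8 × 6.793²) = 1.44 m²/day.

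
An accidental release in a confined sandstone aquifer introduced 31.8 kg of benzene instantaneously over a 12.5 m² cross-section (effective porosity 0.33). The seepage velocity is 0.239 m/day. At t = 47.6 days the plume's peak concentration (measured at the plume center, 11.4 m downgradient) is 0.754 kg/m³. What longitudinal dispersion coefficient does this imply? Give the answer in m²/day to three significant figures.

At the plume center C_max = M/(n_e·A·√(4πDt)), so D = M²/(4πt·(n_e·A·C_max)²).
n_e·A·C_max = 0.33 × 12.5 × 0.754 = 3.110 kg/m.
D = 31.8²/(4π × 47.6 × 3.110²) = 0.175 m²/day.

0.175 m²/day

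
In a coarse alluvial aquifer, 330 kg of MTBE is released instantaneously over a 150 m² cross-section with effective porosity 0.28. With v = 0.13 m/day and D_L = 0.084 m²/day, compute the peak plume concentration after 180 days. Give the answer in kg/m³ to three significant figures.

0.570 kg/m³

The peak of an instantaneous 1D plume sits at x = vt; there the Gaussian factor is 1 and C_max = M/(n_e·A·√(4πDt)), where n_e·A is the pore area the mass is dissolved in.
√(4πDt) = √(4π × 0.084 × 180) = 13.78 m, so C_max = 330/(0.28 × 150 × 13.78) = 0.570 kg/m³.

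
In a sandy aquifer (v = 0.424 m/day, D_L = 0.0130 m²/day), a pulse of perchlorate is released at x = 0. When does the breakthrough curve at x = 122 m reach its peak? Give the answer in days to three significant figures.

For the 1D instantaneous-source solution, setting ∂C/∂t = 0 at fixed x gives v²t² + 2Dt − x² = 0, so t = (√(D² + v²x²) − D)/v².
√(D² + v²x²) = √(0.0130² + 0.424² × 122²) = 51.73; v² = 0.179776.
t = (51.73 − 0.0130)/0.179776 = 288 days (vs. the pure-advection estimate x/v = 288 d).

288 days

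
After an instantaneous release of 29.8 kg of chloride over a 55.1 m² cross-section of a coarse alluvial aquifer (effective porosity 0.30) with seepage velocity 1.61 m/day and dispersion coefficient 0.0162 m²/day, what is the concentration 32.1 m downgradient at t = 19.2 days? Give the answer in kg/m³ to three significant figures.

For an instantaneous plane source, C(x,t) = M/(n_e·A·√(4πDt)) · exp(−(x−vt)²/(4Dt)), with n_e·A the pore (flow) area.
Plume center vt = 1.61 × 19.2 = 30.912 m, so the well at 32.1 m is 1.188 m downgradient of the peak.
√(4πDt) = 1.977 m, giving peak height M/(n_e·A·√(4πDt)) = 29.8/(0.30 × 55.1 × 1.977) = 0.9119 kg/m³.
(x−vt)²/(4Dt) = (1.188)²/(4 × 0.0162 × 19.2) = 1.134; exp(−1.134) = 0.3217.
C = 0.9119 × 0.3217 = 0.293 kg/m³.

0.293 kg/m³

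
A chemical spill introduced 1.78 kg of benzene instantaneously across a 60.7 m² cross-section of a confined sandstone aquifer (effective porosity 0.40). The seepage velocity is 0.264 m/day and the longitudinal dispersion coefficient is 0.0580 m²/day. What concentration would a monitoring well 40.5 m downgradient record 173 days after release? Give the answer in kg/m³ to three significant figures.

0.00335 kg/m³

For an instantaneous plane source, C(x,t) = M/(n_e·A·√(4πDt)) · exp(−(x−vt)²/(4Dt)), with n_e·A the pore (flow) area.
Plume center vt = 0.264 × 173 = 45.672 m, so the well at 40.5 m is 5.172 m upgradient of the peak.
√(4πDt) = 11.23 m, giving peak height M/(n_e·A·√(4πDt)) = 1.78/(0.40 × 60.7 × 11.23) = 0.006528 kg/m³.
(x−vt)²/(4Dt) = (-5.172)²/(4 × 0.0580 × 173) = 0.6665; exp(−0.6665) = 0.5135.
C = 0.006528 × 0.5135 = 0.00335 kg/m³.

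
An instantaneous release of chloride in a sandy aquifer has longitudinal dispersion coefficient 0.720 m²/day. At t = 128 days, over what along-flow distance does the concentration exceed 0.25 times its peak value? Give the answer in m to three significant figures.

45.2 m

The plume is Gaussian with σ = √(2Dt) = √(2 × 0.720 × 128) = 13.58 m.
C/C_peak = exp(−Δx²/(2σ²)) = 0.25 ⇒ Δx = σ·√(−2 ln 0.25) = 13.58 × 1.665 = 22.61 m.
Width = 2Δx = 45.2 m.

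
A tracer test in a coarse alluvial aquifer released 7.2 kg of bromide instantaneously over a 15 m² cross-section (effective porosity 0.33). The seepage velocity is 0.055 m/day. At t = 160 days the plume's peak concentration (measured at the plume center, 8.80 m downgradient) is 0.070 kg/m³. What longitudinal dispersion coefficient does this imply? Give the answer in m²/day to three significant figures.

0.215 m²/day

At the plume center C_max = M/(n_e·A·√(4πDt)), so D = M²/(4πt·(n_e·A·C_max)²).
n_e·A·C_max = 0.33 × 15 × 0.070 = 0.3465 kg/m.
D = 7.2²/(4π × 160 × 0.3465²) = 0.215 m²/day.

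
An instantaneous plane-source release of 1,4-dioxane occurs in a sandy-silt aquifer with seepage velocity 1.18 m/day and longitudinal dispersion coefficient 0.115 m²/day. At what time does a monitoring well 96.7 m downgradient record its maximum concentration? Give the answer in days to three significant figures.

For the 1D instantaneous-source solution, setting ∂C/∂t = 0 at fixed x gives v²t² + 2Dt − x² = 0, so t = (√(D² + v²x²) − D)/v².
√(D² + v²x²) = √(0.115² + 1.18² × 96.7²) = 114.1; v² = 1.3924.
t = (114.1 − 0.115)/1.3924 = 81.9 days (vs. the pure-advection estimate x/v = 81.9 d).

81.9 days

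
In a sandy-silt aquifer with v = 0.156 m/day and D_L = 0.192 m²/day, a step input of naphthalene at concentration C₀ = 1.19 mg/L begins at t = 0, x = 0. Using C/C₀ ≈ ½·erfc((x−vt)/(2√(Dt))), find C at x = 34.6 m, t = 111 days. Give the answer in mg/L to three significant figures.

0.00483 mg/L

For a continuous step input, C/C₀ ≈ ½·erfc((x−vt)/(2√(Dt))).
vt = 0.156 × 111 = 17.316 m and 2√(Dt) = 2√(0.192 × 111) = 9.233 m.
Argument (x−vt)/(2√(Dt)) = (34.6 − 17.316)/9.233 = 1.872; ½·erfc(1.872) = 0.004056.
C = 1.19 × 0.004056 = 0.00483 mg/L.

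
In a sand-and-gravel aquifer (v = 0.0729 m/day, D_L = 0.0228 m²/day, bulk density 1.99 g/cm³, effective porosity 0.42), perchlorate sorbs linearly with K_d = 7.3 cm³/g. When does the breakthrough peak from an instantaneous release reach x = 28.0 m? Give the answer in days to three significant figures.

13500 days

Retardation factor R = 1 + ρ_b·K_d/n = 1 + 1.99 × 7.3/0.42 = 35.59.
Sorption retards both mechanisms: v_R = v/R = 0.002048 m/day, D_R = D/R = 0.0006406 m²/day.
Peak time from v_R²t² + 2D_R t − x² = 0: t = (√(D_R² + v_R²x²) − D_R)/v_R².
√(D_R² + v_R²x²) = √(0.0006406² + 0.002048² × 28.0²) = 0.05735; v_R² = 4.194e-06.
t = (0.05735 − 0.0006406)/4.194e-06 = 13500 days.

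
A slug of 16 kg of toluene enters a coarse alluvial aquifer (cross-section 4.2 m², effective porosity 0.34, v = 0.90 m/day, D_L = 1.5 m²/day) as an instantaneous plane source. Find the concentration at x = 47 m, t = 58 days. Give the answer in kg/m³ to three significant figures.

For an instantaneous plane source, C(x,t) = M/(n_e·A·√(4πDt)) · exp(−(x−vt)²/(4Dt)), with n_e·A the pore (flow) area.
Plume center vt = 0.90 × 58 = 52.2 m, so the well at 47 m is 5.2 m upgradient of the peak.
√(4πDt) = 33.06 m, giving peak height M/(n_e·A·√(4πDt)) = 16/(0.34 × 4.2 × 33.06) = 0.3389 kg/m³.
(x−vt)²/(4Dt) = (-5.2)²/(4 × 1.5 × 58) = 0.07770; exp(−0.07770) = 0.9252.
C = 0.3389 × 0.9252 = 0.314 kg/m³.

0.314 kg/m³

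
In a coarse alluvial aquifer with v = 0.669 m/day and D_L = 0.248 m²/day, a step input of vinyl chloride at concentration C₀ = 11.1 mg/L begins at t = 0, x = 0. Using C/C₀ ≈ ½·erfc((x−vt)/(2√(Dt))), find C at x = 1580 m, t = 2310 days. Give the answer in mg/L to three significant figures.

For a continuous step input, C/C₀ ≈ ½·erfc((x−vt)/(2√(Dt))).
vt = 0.669 × 2310 = 1545.39 m and 2√(Dt) = 2√(0.248 × 2310) = 47.87 m.
Argument (x−vt)/(2√(Dt)) = (1580 − 1545.39)/47.87 = 0.7230; ½·erfc(0.7230) = 0.1533.
C = 11.1 × 0.1533 = 1.70 mg/L.

1.70 mg/L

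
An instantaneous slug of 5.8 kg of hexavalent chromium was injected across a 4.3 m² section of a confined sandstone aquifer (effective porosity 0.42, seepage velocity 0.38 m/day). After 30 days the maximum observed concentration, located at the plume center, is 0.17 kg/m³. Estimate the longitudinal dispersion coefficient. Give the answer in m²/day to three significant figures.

0.947 m²/day

At the plume center C_max = M/(n_e·A·√(4πDt)), so D = M²/(4πt·(n_e·A·C_max)²).
n_e·A·C_max = 0.42 × 4.3 × 0.17 = 0.3070 kg/m.
D = 5.8²/(4π × 30 × 0.3070²) = 0.947 m²/day.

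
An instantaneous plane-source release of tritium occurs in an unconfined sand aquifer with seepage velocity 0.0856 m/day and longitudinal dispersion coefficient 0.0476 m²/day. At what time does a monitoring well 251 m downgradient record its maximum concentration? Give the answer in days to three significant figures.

2930 days

For the 1D instantaneous-source solution, setting ∂C/∂t = 0 at fixed x gives v²t² + 2Dt − x² = 0, so t = (√(D² + v²x²) − D)/v².
√(D² + v²x²) = √(0.0476² + 0.0856² × 251²) = 21.49; v² = 0.00732736.
t = (21.49 − 0.0476)/0.00732736 = 2930 days (vs. the pure-advection estimate x/v = 2930 d).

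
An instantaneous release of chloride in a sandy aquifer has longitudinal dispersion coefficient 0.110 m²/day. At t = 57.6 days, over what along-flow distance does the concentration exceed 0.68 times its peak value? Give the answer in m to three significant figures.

6.25 m

The plume is Gaussian with σ = √(2Dt) = √(2 × 0.110 × 57.6) = 3.560 m.
C/C_peak = exp(−Δx²/(2σ²)) = 0.68 ⇒ Δx = σ·√(−2 ln 0.68) = 3.560 × 0.8783 = 3.127 m.
Width = 2Δx = 6.25 m.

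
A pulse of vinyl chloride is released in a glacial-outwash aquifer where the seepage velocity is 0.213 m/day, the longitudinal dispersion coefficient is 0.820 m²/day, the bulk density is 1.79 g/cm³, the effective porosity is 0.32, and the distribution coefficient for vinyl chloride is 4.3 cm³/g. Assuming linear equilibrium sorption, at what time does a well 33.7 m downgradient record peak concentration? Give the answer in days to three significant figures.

3540 days

Retardation factor R = 1 + ρ_b·K_d/n = 1 + 1.79 × 4.3/0.32 = 25.05.
Sorption retards both mechanisms: v_R = v/R = 0.008503 m/day, D_R = D/R = 0.03273 m²/day.
Peak time from v_R²t² + 2D_R t − x² = 0: t = (√(D_R² + v_R²x²) − D_R)/v_R².
√(D_R² + v_R²x²) = √(0.03273² + 0.008503² × 33.7²) = 0.2884; v_R² = 7.230e-05.
t = (0.2884 − 0.03273)/7.230e-05 = 3540 days.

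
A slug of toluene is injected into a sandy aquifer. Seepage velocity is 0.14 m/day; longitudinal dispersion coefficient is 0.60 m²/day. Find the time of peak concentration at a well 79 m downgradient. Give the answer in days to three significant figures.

535 days

For the 1D instantaneous-source solution, setting ∂C/∂t = 0 at fixed x gives v²t² + 2Dt − x² = 0, so t = (√(D² + v²x²) − D)/v².
√(D² + v²x²) = √(0.60² + 0.14² × 79²) = 11.08; v² = 0.0196.
t = (11.08 − 0.60)/0.0196 = 535 days (vs. the pure-advection estimate x/v = 564 d).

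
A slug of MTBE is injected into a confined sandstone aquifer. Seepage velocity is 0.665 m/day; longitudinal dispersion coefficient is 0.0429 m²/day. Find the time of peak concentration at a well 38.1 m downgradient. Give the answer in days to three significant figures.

For the 1D instantaneous-source solution, setting ∂C/∂t = 0 at fixed x gives v²t² + 2Dt − x² = 0, so t = (√(D² + v²x²) − D)/v².
√(D² + v²x²) = √(0.0429² + 0.665² × 38.1²) = 25.34; v² = 0.442225.
t = (25.34 − 0.0429)/0.442225 = 57.2 days (vs. the pure-advection estimate x/v = 57.3 d).

57.2 days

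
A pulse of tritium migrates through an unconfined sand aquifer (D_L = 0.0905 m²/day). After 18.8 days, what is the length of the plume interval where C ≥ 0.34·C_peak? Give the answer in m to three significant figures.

The plume is Gaussian with σ = √(2Dt) = √(2 × 0.0905 × 18.8) = 1.845 m.
C/C_peak = exp(−Δx²/(2σ²)) = 0.34 ⇒ Δx = σ·√(−2 ln 0.34) = 1.845 × 1.469 = 2.710 m.
Width = 2Δx = 5.42 m.

5.42 m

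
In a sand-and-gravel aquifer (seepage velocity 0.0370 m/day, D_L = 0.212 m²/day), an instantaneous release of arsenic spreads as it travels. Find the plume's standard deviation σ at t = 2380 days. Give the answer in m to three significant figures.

31.8 m

Dispersive spreading gives a Gaussian with σ² = 2Dt; advection only shifts the center.
σ = √(2 × 0.212 × 2380) = 31.8 m.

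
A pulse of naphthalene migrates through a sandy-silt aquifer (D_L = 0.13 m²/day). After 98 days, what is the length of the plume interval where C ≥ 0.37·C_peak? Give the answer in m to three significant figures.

14.2 m

The plume is Gaussian with σ = √(2Dt) = √(2 × 0.13 × 98) = 5.048 m.
C/C_peak = exp(−Δx²/(2σ²)) = 0.37 ⇒ Δx = σ·√(−2 ln 0.37) = 5.048 × 1.410 = 7.118 m.
Width = 2Δx = 14.2 m.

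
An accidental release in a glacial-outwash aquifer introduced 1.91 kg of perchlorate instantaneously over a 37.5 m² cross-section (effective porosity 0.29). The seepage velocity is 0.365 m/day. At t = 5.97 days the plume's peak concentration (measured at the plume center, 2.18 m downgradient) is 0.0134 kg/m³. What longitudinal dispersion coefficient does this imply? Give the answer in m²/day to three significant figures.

At the plume center C_max = M/(n_e·A·√(4πDt)), so D = M²/(4πt·(n_e·A·C_max)²).
n_e·A·C_max = 0.29 × 37.5 × 0.0134 = 0.1457 kg/m.
D = 1.91²/(4π × 5.97 × 0.1457²) = 2.29 m²/day.

2.29 m²/day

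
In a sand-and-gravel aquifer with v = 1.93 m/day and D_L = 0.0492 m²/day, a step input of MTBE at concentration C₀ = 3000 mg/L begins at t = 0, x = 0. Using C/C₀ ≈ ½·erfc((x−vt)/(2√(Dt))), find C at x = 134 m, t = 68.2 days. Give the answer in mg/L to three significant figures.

For a continuous step input, C/C₀ ≈ ½·erfc((x−vt)/(2√(Dt))).
vt = 1.93 × 68.2 = 131.626 m and 2√(Dt) = 2√(0.0492 × 68.2) = 3.664 m.
Argument (x−vt)/(2√(Dt)) = (134 − 131.626)/3.664 = 0.6479; ½·erfc(0.6479) = 0.1798.
C = 3000 × 0.1798 = 539 mg/L.

539 mg/L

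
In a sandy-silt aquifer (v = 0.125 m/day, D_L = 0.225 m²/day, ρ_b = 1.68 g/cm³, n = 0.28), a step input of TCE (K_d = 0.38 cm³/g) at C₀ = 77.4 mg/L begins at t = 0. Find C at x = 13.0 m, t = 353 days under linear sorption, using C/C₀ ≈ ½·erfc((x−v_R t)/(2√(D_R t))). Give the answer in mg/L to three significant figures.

40.7 mg/L

Retardation factor R = 1 + ρ_b·K_d/n = 1 + 1.68 × 0.38/0.28 = 3.280.
Sorption retards both mechanisms: v_R = v/R = 0.03811 m/day, D_R = D/R = 0.06860 m²/day.
v_R·t = 0.03811 × 353 = 13.45283 m; 2√(D_R t) = 9.842 m; argument = (13.0 − 13.45283)/9.842 = -0.04601.
C = C₀ × ½·erfc(-0.04601) = 77.4 × 0.5259 = 40.7 mg/L.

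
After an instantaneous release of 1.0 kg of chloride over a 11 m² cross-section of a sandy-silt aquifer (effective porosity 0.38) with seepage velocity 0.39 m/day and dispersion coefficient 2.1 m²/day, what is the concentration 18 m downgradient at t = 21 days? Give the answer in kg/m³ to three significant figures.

0.00589 kg/m³

For an instantaneous plane source, C(x,t) = M/(n_e·A·√(4πDt)) · exp(−(x−vt)²/(4Dt)), with n_e·A the pore (flow) area.
Plume center vt = 0.39 × 21 = 8.19 m, so the well at 18 m is 9.81 m downgradient of the peak.
√(4πDt) = 23.54 m, giving peak height M/(n_e·A·√(4πDt)) = 1.0/(0.38 × 11 × 23.54) = 0.01016 kg/m³.
(x−vt)²/(4Dt) = (9.81)²/(4 × 2.1 × 21) = 0.5456; exp(−0.5456) = 0.5795.
C = 0.01016 × 0.5795 = 0.00589 kg/m³.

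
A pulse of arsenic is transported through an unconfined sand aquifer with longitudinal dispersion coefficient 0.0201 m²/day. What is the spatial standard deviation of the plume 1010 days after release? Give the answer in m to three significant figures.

Dispersive spreading gives a Gaussian with σ² = 2Dt; advection only shifts the center.
σ = √(2 × 0.0201 × 1010) = 6.37 m.

6.37 m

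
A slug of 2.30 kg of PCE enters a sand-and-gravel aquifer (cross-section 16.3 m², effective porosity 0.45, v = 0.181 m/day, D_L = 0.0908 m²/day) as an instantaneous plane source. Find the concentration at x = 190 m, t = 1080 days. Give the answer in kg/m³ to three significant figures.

For an instantaneous plane source, C(x,t) = M/(n_e·A·√(4πDt)) · exp(−(x−vt)²/(4Dt)), with n_e·A the pore (flow) area.
Plume center vt = 0.181 × 1080 = 195.48 m, so the well at 190 m is 5.48 m upgradient of the peak.
√(4πDt) = 35.10 m, giving peak height M/(n_e·A·√(4πDt)) = 2.30/(0.45 × 16.3 × 35.10) = 0.008933 kg/m³.
(x−vt)²/(4Dt) = (-5.48)²/(4 × 0.0908 × 1080) = 0.07656; exp(−0.07656) = 0.9263.
C = 0.008933 × 0.9263 = 0.00827 kg/m³.

0.00827 kg/m³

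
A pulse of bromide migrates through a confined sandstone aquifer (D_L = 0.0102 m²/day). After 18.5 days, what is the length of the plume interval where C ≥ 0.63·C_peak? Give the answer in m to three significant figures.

The plume is Gaussian with σ = √(2Dt) = √(2 × 0.0102 × 18.5) = 0.6143 m.
C/C_peak = exp(−Δx²/(2σ²)) = 0.63 ⇒ Δx = σ·√(−2 ln 0.63) = 0.6143 × 0.9613 = 0.5905 m.
Width = 2Δx = 1.18 m.

1.18 m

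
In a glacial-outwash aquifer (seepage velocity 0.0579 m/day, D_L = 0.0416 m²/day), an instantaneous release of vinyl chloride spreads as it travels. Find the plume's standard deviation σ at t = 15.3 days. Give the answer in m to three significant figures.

1.13 m

Dispersive spreading gives a Gaussian with σ² = 2Dt; advection only shifts the center.
σ = √(2 × 0.0416 × 15.3) = 1.13 m.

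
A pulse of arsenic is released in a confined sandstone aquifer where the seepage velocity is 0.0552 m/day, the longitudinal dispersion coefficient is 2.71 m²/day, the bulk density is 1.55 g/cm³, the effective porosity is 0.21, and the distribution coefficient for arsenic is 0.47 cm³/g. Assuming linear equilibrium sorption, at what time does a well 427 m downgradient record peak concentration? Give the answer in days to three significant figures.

30800 days

Retardation factor R = 1 + ρ_b·K_d/n = 1 + 1.55 × 0.47/0.21 = 4.469.
Sorption retards both mechanisms: v_R = v/R = 0.01235 m/day, D_R = D/R = 0.6064 m²/day.
Peak time from v_R²t² + 2D_R t − x² = 0: t = (√(D_R² + v_R²x²) − D_R)/v_R².
√(D_R² + v_R²x²) = √(0.6064² + 0.01235² × 427²) = 5.308; v_R² = 0.0001525.
t = (5.308 − 0.6064)/0.0001525 = 30800 days.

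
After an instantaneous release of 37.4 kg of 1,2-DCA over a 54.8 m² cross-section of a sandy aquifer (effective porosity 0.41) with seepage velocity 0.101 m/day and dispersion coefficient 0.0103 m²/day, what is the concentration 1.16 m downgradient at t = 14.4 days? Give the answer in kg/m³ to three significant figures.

1.05 kg/m³

For an instantaneous plane source, C(x,t) = M/(n_e·A·√(4πDt)) · exp(−(x−vt)²/(4Dt)), with n_e·A the pore (flow) area.
Plume center vt = 0.101 × 14.4 = 1.4544 m, so the well at 1.16 m is 0.2944 m upgradient of the peak.
√(4πDt) = 1.365 m, giving peak height M/(n_e·A·√(4πDt)) = 37.4/(0.41 × 54.8 × 1.365) = 1.219 kg/m³.
(x−vt)²/(4Dt) = (-0.2944)²/(4 × 0.0103 × 14.4) = 0.1461; exp(−0.1461) = 0.8641.
C = 1.219 × 0.8641 = 1.05 kg/m³.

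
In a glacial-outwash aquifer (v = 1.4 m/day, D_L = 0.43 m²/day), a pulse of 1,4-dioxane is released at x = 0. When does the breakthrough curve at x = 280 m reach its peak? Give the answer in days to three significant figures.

For the 1D instantaneous-source solution, setting ∂C/∂t = 0 at fixed x gives v²t² + 2Dt − x² = 0, so t = (√(D² + v²x²) − D)/v².
√(D² + v²x²) = √(0.43² + 1.4² × 280²) = 392.0; v² = 1.96.
t = (392.0 − 0.43)/1.96 = 200 days (vs. the pure-advection estimate x/v = 200 d).

200 days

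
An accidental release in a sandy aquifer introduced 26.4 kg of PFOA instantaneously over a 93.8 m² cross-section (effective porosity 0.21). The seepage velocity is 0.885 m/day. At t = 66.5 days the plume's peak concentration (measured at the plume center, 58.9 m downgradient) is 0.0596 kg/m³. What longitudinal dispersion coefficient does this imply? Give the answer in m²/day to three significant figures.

At the plume center C_max = M/(n_e·A·√(4πDt)), so D = M²/(4πt·(n_e·A·C_max)²).
n_e·A·C_max = 0.21 × 93.8 × 0.0596 = 1.174 kg/m.
D = 26.4²/(4π × 66.5 × 1.174²) = 0.605 m²/day.

0.605 m²/day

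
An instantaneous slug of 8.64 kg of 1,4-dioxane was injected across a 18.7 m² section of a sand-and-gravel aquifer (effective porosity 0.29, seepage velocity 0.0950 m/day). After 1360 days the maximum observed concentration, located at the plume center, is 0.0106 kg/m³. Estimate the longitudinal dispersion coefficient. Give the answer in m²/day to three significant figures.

1.32 m²/day

At the plume center C_max = M/(n_e·A·√(4πDt)), so D = M²/(4πt·(n_e·A·C_max)²).
n_e·A·C_max = 0.29 × 18.7 × 0.0106 = 0.05748 kg/m.
D = 8.64²/(4π × 1360 × 0.05748²) = 1.32 m²/day.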